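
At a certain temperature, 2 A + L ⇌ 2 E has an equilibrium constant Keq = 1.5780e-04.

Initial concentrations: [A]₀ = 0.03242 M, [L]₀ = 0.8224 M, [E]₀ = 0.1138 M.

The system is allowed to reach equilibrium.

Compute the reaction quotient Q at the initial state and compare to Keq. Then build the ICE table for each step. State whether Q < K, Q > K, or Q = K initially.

Q₀ = 14.98 vs Keq = 1.5780e-04 ⇒ Q>K, reverse
Step 1:
                  A         L         E
  Initial   0.03242    0.8224    0.1138
  Change     0.1121   0.05605   -0.1121
  Equil      0.1445    0.8784  0.001702
  solve Keq expr → x = -0.05605; check Q = 1.5780e-04

Q₀ = 14.98; Q > K (proceeds reverse)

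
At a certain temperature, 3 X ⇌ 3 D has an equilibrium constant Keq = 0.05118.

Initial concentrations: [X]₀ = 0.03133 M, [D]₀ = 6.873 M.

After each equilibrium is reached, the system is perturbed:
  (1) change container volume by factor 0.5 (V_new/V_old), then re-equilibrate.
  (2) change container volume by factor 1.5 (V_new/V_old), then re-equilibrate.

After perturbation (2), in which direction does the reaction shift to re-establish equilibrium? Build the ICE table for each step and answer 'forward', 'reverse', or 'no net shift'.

Q₀ = 1.0557e+07 vs Keq = 0.05118 ⇒ Q>K, reverse
Step 1:
                  X         D
  init      0.03133     6.873
  Δ           5.004    -5.004
  eq          5.035     1.869
  solve Keq expr → x = -1.668; check Q = 0.05118
Then change container volume by factor 0.5 (V_new/V_old).
Step 2:
                  X         D
  init        10.07     3.739
  Δ               0         0
  eq          10.07     3.739
  solve Keq expr → x = 0; check Q = 0.05118
Then change container volume by factor 1.5 (V_new/V_old).
Step 3:
                  X         D
  init        6.713     2.492
  Δ               0         0
  eq          6.713     2.492
  solve Keq expr → x = 0; check Q = 0.05118

Direction: no net shift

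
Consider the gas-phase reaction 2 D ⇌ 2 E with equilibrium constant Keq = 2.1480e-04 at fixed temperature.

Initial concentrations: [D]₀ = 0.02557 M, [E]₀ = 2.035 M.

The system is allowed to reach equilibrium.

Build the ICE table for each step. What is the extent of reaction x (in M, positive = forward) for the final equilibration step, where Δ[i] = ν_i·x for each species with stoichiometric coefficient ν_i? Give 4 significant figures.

Q₀ = 6334 vs Keq = 2.1480e-04 ⇒ Q>K, reverse
Step 1:
                  D         E
  I         0.02557     2.035
  C           2.005    -2.005
  E           2.031   0.02976
  solve Keq expr → x = -1.003; check Q = 2.1480e-04

x = -1.003 M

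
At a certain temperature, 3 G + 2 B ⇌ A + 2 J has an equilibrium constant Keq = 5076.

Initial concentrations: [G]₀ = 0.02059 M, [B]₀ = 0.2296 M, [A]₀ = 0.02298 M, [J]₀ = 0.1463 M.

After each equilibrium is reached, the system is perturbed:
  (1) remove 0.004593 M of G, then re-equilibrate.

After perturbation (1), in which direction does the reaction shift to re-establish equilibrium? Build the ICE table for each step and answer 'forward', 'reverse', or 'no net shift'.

Direction: reverse

Q₀ = 1069 vs Keq = 5076 ⇒ Q<K, forward
Step 1:
                  G         B         A         J
  Initial   0.02059    0.2296   0.02298    0.1463
  Change   -0.00744  -0.00496   0.00248   0.00496
  Equil     0.01315    0.2246   0.02546    0.1513
  solve Keq expr → x = 0.00248; check Q = 5076
Then remove 0.004593 M of G.
Step 2:
                  G         B         A         J
  Initial  0.008557    0.2246   0.02546    0.1513
  Change   0.004095   0.00273 -0.001365  -0.00273
  Equil     0.01265    0.2274   0.02409    0.1485
  solve Keq expr → x = -0.001365; check Q = 5076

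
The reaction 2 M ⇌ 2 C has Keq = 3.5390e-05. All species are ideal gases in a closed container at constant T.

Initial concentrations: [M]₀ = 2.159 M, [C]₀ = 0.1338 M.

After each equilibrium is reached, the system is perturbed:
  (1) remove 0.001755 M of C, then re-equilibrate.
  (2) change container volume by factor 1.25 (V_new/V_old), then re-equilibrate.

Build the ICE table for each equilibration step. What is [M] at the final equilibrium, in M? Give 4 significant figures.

Q₀ = 0.003841 vs Keq = 3.5390e-05 ⇒ Q>K, reverse
Step 1:
                   M          C
  init         2.159     0.1338
  Δ           0.1202    -0.1202
  eq           2.279    0.01356
  solve Keq expr → x = -0.06012; check Q = 3.5390e-05
Then remove 0.001755 M of C.
Step 2:
                   M          C
  init         2.279     0.0118
  Δ        -0.001745   0.001745
  eq           2.277    0.01355
  solve Keq expr → x = 8.7231e-04; check Q = 3.5390e-05
Then change container volume by factor 1.25 (V_new/V_old).
Step 3:
                   M          C
  init         1.822    0.01084
  Δ                0          0
  eq           1.822    0.01084
  solve Keq expr → x = 0; check Q = 3.5390e-05

[M]_eq = 1.822 M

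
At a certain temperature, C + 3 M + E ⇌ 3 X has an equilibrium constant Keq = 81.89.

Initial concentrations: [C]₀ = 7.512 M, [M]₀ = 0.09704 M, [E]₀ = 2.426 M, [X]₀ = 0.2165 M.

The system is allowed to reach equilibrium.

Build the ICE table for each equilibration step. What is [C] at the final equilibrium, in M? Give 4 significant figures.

Q₀ = 0.6094 vs Keq = 81.89 ⇒ Q<K, forward
Step 1:
                   C          M          E          X
  I            7.512    0.09704      2.426     0.2165
  C          -0.0239   -0.07171    -0.0239    0.07171
  E            7.488    0.02533      2.402     0.2882
  solve Keq expr → x = 0.0239; check Q = 81.89

[C]_eq = 7.488 M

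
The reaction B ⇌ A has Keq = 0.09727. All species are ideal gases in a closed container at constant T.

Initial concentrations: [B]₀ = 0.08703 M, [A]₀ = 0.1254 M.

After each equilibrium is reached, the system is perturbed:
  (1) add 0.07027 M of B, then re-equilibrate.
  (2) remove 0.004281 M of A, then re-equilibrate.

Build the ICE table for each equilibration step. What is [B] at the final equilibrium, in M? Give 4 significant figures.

Q₀ = 1.441 vs Keq = 0.09727 ⇒ Q>K, reverse
Step 1:
                   B          A
  init       0.08703     0.1254
  Δ           0.1066    -0.1066
  eq          0.1936    0.01883
  solve Keq expr → x = -0.1066; check Q = 0.09727
Then add 0.07027 M of B.
Step 2:
                   B          A
  init        0.2639    0.01883
  Δ        -0.006229   0.006229
  eq          0.2576    0.02506
  solve Keq expr → x = 0.006229; check Q = 0.09727
Then remove 0.004281 M of A.
Step 3:
                   B          A
  init        0.2576    0.02078
  Δ        -0.003902   0.003902
  eq          0.2537    0.02468
  solve Keq expr → x = 0.003902; check Q = 0.09727

[B]_eq = 0.2537 M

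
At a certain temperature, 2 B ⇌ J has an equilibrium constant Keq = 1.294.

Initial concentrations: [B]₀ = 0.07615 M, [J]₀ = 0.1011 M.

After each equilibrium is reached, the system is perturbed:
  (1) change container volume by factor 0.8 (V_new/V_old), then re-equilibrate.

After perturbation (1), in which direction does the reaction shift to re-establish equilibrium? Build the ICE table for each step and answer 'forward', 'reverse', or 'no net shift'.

Direction: forward

Q₀ = 17.43 vs Keq = 1.294 ⇒ Q>K, reverse
Step 1:
                    B           J
  init        0.07615      0.1011
  Δ            0.1113    -0.05564
  eq           0.1874     0.04546
  solve Keq expr → x = -0.05564; check Q = 1.294
Then change container volume by factor 0.8 (V_new/V_old).
Step 2:
                    B           J
  init         0.2343     0.05682
  Δ          -0.01304     0.00652
  eq           0.2213     0.06334
  solve Keq expr → x = 0.00652; check Q = 1.294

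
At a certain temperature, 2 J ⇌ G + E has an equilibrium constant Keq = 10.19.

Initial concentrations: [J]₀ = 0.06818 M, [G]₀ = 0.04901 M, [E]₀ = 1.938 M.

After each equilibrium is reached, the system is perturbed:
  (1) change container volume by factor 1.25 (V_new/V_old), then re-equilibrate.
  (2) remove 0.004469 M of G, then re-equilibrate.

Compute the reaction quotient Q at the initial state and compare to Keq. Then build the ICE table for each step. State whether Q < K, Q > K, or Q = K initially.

Q₀ = 20.43; Q > K (proceeds reverse)

Q₀ = 20.43 vs Keq = 10.19 ⇒ Q>K, reverse
Step 1:
                  J         G         E
  init      0.06818   0.04901     1.938
  Δ         0.01855 -0.009273 -0.009273
  eq        0.08673   0.03974     1.929
  solve Keq expr → x = -0.009273; check Q = 10.19
Then change container volume by factor 1.25 (V_new/V_old).
Step 2:
                  J         G         E
  init      0.06938   0.03179     1.543
  Δ               0         0         0
  eq        0.06938   0.03179     1.543
  solve Keq expr → x = 0; check Q = 10.19
Then remove 0.004469 M of G.
Step 3:
                  J         G         E
  init      0.06938   0.02732     1.543
  Δ       -0.003181  0.001591  0.001591
  eq         0.0662   0.02891     1.545
  solve Keq expr → x = 0.001591; check Q = 10.19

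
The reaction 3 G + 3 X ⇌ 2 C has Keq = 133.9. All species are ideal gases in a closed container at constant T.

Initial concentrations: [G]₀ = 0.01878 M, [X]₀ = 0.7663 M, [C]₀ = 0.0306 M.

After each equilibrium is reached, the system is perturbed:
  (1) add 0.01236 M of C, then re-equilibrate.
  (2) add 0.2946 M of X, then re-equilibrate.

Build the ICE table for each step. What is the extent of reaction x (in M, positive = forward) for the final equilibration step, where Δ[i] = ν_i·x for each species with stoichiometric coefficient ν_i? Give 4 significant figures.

Q₀ = 314.2 vs Keq = 133.9 ⇒ Q>K, reverse
Step 1:
                    G           X           C
  I           0.01878      0.7663      0.0306
  C          0.004414    0.004414   -0.002943
  E           0.02319      0.7707     0.02766
  solve Keq expr → x = -0.001471; check Q = 133.9
Then add 0.01236 M of C.
Step 2:
                    G           X           C
  I           0.02319      0.7707     0.04002
  C          0.004727    0.004727   -0.003151
  E           0.02792      0.7754     0.03687
  solve Keq expr → x = -0.001576; check Q = 133.9
Then add 0.2946 M of X.
Step 3:
                    G           X           C
  I           0.02792        1.07     0.03687
  C         -0.006101   -0.006101    0.004067
  E           0.02182       1.064     0.04093
  solve Keq expr → x = 0.002034; check Q = 133.9

x = 0.002034 M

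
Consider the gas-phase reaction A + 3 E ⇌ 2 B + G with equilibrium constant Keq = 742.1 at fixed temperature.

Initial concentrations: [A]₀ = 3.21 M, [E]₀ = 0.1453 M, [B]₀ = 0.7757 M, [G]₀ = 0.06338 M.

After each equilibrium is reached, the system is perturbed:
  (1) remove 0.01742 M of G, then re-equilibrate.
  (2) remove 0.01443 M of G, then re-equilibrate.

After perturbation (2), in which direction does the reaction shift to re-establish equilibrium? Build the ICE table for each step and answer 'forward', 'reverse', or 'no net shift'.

Direction: forward

Q₀ = 3.873 vs Keq = 742.1 ⇒ Q<K, forward
Step 1:
                   A          E          B          G
  I             3.21     0.1453     0.7757    0.06338
  C         -0.03794    -0.1138    0.07588    0.03794
  E            3.172    0.03149     0.8516     0.1013
  solve Keq expr → x = 0.03794; check Q = 742.1
Then remove 0.01742 M of G.
Step 2:
                   A          E          B          G
  I            3.172    0.03149     0.8516     0.0839
  C       -6.0601e-04  -0.001818   0.001212 6.0601e-04
  E            3.171    0.02967     0.8528     0.0845
  solve Keq expr → x = 6.0601e-04; check Q = 742.1
Then remove 0.01443 M of G.
Step 3:
                   A          E          B          G
  I            3.171    0.02967     0.8528    0.07007
  C       -5.6470e-04  -0.001694   0.001129 5.6470e-04
  E            3.171    0.02797     0.8539    0.07064
  solve Keq expr → x = 5.6470e-04; check Q = 742.1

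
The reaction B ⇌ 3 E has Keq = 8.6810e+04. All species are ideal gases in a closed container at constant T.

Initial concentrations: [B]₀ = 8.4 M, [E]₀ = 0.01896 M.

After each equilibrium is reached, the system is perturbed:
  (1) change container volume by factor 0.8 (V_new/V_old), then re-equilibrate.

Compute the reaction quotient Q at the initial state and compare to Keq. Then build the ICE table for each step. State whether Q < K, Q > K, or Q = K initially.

Q₀ = 8.1140e-07 vs Keq = 8.6810e+04 ⇒ Q<K, forward
Step 1:
                  B         E
  I             8.4   0.01896
  C          -8.226     24.68
  E          0.1736      24.7
  solve Keq expr → x = 8.226; check Q = 8.6810e+04
Then change container volume by factor 0.8 (V_new/V_old).
Step 2:
                  B         E
  I          0.2169     30.87
  C          0.1112   -0.3335
  E          0.3281     30.54
  solve Keq expr → x = -0.1112; check Q = 8.6810e+04

Q₀ = 8.1140e-07; Q < K (proceeds forward)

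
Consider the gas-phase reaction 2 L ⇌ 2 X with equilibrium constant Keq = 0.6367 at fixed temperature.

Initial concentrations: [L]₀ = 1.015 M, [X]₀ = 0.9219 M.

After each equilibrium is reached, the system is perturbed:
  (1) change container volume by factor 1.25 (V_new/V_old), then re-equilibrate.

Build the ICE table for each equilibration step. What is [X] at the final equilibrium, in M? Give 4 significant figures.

Q₀ = 0.825 vs Keq = 0.6367 ⇒ Q>K, reverse
Step 1:
                    L           X
  Initial       1.015      0.9219
  Change      0.06229    -0.06229
  Equil         1.077      0.8596
  solve Keq expr → x = -0.03115; check Q = 0.6367
Then change container volume by factor 1.25 (V_new/V_old).
Step 2:
                    L           X
  Initial      0.8618      0.6877
  Change            0           0
  Equil        0.8618      0.6877
  solve Keq expr → x = 0; check Q = 0.6367

[X]_eq = 0.6877 M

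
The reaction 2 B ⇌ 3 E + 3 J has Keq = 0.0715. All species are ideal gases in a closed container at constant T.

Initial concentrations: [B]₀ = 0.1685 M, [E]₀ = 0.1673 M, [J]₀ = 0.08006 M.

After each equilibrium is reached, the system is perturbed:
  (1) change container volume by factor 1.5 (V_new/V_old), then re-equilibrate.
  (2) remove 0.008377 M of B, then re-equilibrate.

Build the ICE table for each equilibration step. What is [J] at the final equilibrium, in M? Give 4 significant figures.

[J]_eq = 0.1679 M

Q₀ = 8.4632e-05 vs Keq = 0.0715 ⇒ Q<K, forward
Step 1:
                  B         E         J
  init       0.1685    0.1673   0.08006
  Δ        -0.09764    0.1465    0.1465
  eq        0.07086    0.3138    0.2265
  solve Keq expr → x = 0.04882; check Q = 0.0715
Then change container volume by factor 1.5 (V_new/V_old).
Step 2:
                  B         E         J
  init      0.04724    0.2092     0.151
  Δ        -0.01624   0.02436   0.02436
  eq          0.031    0.2335    0.1754
  solve Keq expr → x = 0.008121; check Q = 0.0715
Then remove 0.008377 M of B.
Step 3:
                  B         E         J
  init      0.02262    0.2335    0.1754
  Δ        0.005014 -0.007521 -0.007521
  eq        0.02763     0.226    0.1679
  solve Keq expr → x = -0.002507; check Q = 0.0715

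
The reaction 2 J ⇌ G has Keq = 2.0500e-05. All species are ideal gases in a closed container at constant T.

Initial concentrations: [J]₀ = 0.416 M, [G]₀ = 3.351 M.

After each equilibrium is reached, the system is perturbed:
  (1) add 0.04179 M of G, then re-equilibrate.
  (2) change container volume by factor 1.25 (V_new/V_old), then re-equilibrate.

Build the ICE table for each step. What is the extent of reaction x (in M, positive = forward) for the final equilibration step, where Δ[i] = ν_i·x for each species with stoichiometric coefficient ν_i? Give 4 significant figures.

x = -1.6993e-04 M

Q₀ = 19.36 vs Keq = 2.0500e-05 ⇒ Q>K, reverse
Step 1:
                    J           G
  I             0.416       3.351
  C               6.7       -3.35
  E             7.116    0.001038
  solve Keq expr → x = -3.35; check Q = 2.0500e-05
Then add 0.04179 M of G.
Step 2:
                    J           G
  I             7.116     0.04283
  C           0.08353    -0.04177
  E             7.199    0.001063
  solve Keq expr → x = -0.04177; check Q = 2.0500e-05
Then change container volume by factor 1.25 (V_new/V_old).
Step 3:
                    J           G
  I              5.76  8.5005e-04
  C        3.3986e-04 -1.6993e-04
  E              5.76  6.8012e-04
  solve Keq expr → x = -1.6993e-04; check Q = 2.0500e-05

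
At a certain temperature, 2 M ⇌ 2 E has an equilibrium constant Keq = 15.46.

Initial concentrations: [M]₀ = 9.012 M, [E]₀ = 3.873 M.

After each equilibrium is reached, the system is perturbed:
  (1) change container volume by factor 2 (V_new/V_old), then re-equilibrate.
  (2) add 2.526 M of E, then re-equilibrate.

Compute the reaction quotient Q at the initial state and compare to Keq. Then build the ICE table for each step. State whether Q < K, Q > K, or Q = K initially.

Q₀ = 0.1847 vs Keq = 15.46 ⇒ Q<K, forward
Step 1:
                  M         E
  I           9.012     3.873
  C          -6.399     6.399
  E           2.613     10.27
  solve Keq expr → x = 3.2; check Q = 15.46
Then change container volume by factor 2 (V_new/V_old).
Step 2:
                  M         E
  I           1.306     5.136
  C               0         0
  E           1.306     5.136
  solve Keq expr → x = 0; check Q = 15.46
Then add 2.526 M of E.
Step 3:
                  M         E
  I           1.306     7.662
  C          0.5122   -0.5122
  E           1.818      7.15
  solve Keq expr → x = -0.2561; check Q = 15.46

Q₀ = 0.1847; Q < K (proceeds forward)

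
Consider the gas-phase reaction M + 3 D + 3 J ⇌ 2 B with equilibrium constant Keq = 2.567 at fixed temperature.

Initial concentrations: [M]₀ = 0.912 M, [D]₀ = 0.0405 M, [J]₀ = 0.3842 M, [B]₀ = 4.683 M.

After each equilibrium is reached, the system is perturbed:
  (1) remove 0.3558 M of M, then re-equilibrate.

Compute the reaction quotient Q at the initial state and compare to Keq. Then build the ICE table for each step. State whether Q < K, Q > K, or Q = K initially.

Q₀ = 6.3829e+06; Q > K (proceeds reverse)

Q₀ = 6.3829e+06 vs Keq = 2.567 ⇒ Q>K, reverse
Step 1:
                   M          D          J          B
  init         0.912     0.0405     0.3842      4.683
  Δ           0.3654      1.096      1.096    -0.7308
  eq           1.277      1.137       1.48      3.952
  solve Keq expr → x = -0.3654; check Q = 2.567
Then remove 0.3558 M of M.
Step 2:
                   M          D          J          B
  init        0.9216      1.137       1.48      3.952
  Δ          0.02072    0.06217    0.06217   -0.04144
  eq          0.9423      1.199      1.543      3.911
  solve Keq expr → x = -0.02072; check Q = 2.567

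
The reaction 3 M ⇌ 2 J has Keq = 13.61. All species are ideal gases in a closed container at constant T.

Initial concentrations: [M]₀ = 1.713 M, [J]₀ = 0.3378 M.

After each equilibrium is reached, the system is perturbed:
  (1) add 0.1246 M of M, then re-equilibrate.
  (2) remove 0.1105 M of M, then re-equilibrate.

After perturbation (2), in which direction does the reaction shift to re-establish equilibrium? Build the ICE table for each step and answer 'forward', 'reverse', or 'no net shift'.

Direction: reverse

Q₀ = 0.0227 vs Keq = 13.61 ⇒ Q<K, forward
Step 1:
                   M          J
  Initial      1.713     0.3378
  Change      -1.248      0.832
  Equil        0.465       1.17
  solve Keq expr → x = 0.416; check Q = 13.61
Then add 0.1246 M of M.
Step 2:
                   M          J
  Initial     0.5896       1.17
  Change      -0.106     0.0707
  Equil       0.4836       1.24
  solve Keq expr → x = 0.03535; check Q = 13.61
Then remove 0.1105 M of M.
Step 3:
                   M          J
  Initial     0.3731       1.24
  Change     0.09406   -0.06271
  Equil       0.4671      1.178
  solve Keq expr → x = -0.03135; check Q = 13.61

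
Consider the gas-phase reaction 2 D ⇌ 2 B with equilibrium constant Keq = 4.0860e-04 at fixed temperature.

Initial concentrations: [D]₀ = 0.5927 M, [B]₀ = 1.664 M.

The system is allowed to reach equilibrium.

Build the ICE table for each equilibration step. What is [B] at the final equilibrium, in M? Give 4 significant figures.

[B]_eq = 0.04471 M

Q₀ = 7.882 vs Keq = 4.0860e-04 ⇒ Q>K, reverse
Step 1:
                   D          B
  I           0.5927      1.664
  C            1.619     -1.619
  E            2.212    0.04471
  solve Keq expr → x = -0.8096; check Q = 4.0860e-04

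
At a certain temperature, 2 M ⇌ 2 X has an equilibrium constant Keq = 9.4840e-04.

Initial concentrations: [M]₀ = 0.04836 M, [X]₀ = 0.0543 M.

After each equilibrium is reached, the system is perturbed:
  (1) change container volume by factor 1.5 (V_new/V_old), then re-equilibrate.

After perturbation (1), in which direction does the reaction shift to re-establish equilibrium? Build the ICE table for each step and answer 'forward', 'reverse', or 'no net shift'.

Q₀ = 1.261 vs Keq = 9.4840e-04 ⇒ Q>K, reverse
Step 1:
                   M          X
  init       0.04836     0.0543
  Δ          0.05123   -0.05123
  eq         0.09959   0.003067
  solve Keq expr → x = -0.02562; check Q = 9.4840e-04
Then change container volume by factor 1.5 (V_new/V_old).
Step 2:
                   M          X
  init        0.0664   0.002045
  Δ                0          0
  eq          0.0664   0.002045
  solve Keq expr → x = 0; check Q = 9.4840e-04

Direction: no net shift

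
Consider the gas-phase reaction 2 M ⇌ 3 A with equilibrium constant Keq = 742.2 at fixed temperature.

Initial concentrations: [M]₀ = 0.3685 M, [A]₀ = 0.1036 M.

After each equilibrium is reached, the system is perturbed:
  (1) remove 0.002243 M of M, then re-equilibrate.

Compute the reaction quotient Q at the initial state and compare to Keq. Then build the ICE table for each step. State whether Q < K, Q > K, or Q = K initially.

Q₀ = 0.008188; Q < K (proceeds forward)

Q₀ = 0.008188 vs Keq = 742.2 ⇒ Q<K, forward
Step 1:
                   M          A
  Initial     0.3685     0.1036
  Change     -0.3502     0.5253
  Equil      0.01831     0.6289
  solve Keq expr → x = 0.1751; check Q = 742.2
Then remove 0.002243 M of M.
Step 2:
                   M          A
  Initial    0.01606     0.6289
  Change    0.002105  -0.003158
  Equil      0.01817     0.6257
  solve Keq expr → x = -0.001053; check Q = 742.2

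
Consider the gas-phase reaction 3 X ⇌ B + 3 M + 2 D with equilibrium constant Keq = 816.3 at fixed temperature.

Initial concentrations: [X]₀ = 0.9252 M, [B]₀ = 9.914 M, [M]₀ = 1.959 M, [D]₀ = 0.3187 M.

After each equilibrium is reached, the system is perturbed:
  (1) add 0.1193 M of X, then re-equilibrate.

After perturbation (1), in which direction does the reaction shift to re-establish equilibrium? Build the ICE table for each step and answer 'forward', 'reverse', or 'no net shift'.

Direction: forward

Q₀ = 9.559 vs Keq = 816.3 ⇒ Q<K, forward
Step 1:
                  X         B         M         D
  Initial    0.9252     9.914     1.959    0.3187
  Change    -0.4985    0.1662    0.4985    0.3323
  Equil      0.4267     10.08     2.458     0.651
  solve Keq expr → x = 0.1662; check Q = 816.3
Then add 0.1193 M of X.
Step 2:
                  X         B         M         D
  Initial     0.546     10.08     2.458     0.651
  Change   -0.08085   0.02695   0.08085    0.0539
  Equil      0.4651     10.11     2.538    0.7049
  solve Keq expr → x = 0.02695; check Q = 816.3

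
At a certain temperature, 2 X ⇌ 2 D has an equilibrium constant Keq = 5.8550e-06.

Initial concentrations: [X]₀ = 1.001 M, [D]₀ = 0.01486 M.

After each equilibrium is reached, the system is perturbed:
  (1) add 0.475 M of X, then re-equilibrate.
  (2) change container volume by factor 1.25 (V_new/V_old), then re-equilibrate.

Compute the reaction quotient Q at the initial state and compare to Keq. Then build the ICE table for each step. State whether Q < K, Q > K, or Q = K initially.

Q₀ = 2.2038e-04; Q > K (proceeds reverse)

Q₀ = 2.2038e-04 vs Keq = 5.8550e-06 ⇒ Q>K, reverse
Step 1:
                    X           D
  init          1.001     0.01486
  Δ           0.01241    -0.01241
  eq            1.013    0.002452
  solve Keq expr → x = -0.006204; check Q = 5.8550e-06
Then add 0.475 M of X.
Step 2:
                    X           D
  init          1.488    0.002452
  Δ         -0.001147    0.001147
  eq            1.487    0.003599
  solve Keq expr → x = 5.7329e-04; check Q = 5.8550e-06
Then change container volume by factor 1.25 (V_new/V_old).
Step 3:
                    X           D
  init           1.19    0.002879
  Δ                 0           0
  eq             1.19    0.002879
  solve Keq expr → x = 0; check Q = 5.8550e-06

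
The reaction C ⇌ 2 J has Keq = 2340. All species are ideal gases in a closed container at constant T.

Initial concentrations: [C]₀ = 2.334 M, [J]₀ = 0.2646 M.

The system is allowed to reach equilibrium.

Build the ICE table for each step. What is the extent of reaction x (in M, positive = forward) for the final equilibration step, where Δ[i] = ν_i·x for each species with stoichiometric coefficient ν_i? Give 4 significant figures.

Q₀ = 0.03 vs Keq = 2340 ⇒ Q<K, forward
Step 1:
                    C           J
  Initial       2.334      0.2646
  Change       -2.324       4.647
  Equil       0.01031       4.912
  solve Keq expr → x = 2.324; check Q = 2340

x = 2.324 M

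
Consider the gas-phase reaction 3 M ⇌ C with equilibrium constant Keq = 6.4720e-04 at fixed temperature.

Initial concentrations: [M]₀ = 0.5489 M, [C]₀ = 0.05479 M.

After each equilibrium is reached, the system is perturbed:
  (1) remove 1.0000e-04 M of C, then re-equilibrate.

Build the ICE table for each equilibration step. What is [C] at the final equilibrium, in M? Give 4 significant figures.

Q₀ = 0.3313 vs Keq = 6.4720e-04 ⇒ Q>K, reverse
Step 1:
                    M           C
  init         0.5489     0.05479
  Δ            0.1637    -0.05456
  eq           0.7126  2.3416e-04
  solve Keq expr → x = -0.05456; check Q = 6.4720e-04
Then remove 1.0000e-04 M of C.
Step 2:
                    M           C
  init         0.7126  1.3416e-04
  Δ       -2.9912e-04  9.9705e-05
  eq           0.7123  2.3387e-04
  solve Keq expr → x = 9.9705e-05; check Q = 6.4720e-04

[C]_eq = 2.3387e-04 M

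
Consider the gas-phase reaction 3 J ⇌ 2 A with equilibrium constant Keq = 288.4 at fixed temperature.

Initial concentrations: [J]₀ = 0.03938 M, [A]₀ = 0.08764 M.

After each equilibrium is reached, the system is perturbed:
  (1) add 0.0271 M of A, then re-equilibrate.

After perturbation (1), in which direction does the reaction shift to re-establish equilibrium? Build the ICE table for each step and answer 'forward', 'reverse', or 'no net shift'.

Q₀ = 125.8 vs Keq = 288.4 ⇒ Q<K, forward
Step 1:
                    J           A
  init        0.03938     0.08764
  Δ         -0.008276    0.005517
  eq           0.0311     0.09316
  solve Keq expr → x = 0.002759; check Q = 288.4
Then add 0.0271 M of A.
Step 2:
                    J           A
  init         0.0311      0.1203
  Δ          0.005077   -0.003385
  eq          0.03618      0.1169
  solve Keq expr → x = -0.001692; check Q = 288.4

Direction: reverse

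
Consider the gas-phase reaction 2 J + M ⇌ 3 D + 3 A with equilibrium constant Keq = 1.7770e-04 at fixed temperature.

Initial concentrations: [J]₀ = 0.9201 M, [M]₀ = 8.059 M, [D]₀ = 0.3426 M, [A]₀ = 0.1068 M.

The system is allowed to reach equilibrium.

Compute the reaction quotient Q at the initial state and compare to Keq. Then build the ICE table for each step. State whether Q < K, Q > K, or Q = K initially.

Q₀ = 7.1800e-06; Q < K (proceeds forward)

Q₀ = 7.1800e-06 vs Keq = 1.7770e-04 ⇒ Q<K, forward
Step 1:
                  J         M         D         A
  I          0.9201     8.059    0.3426    0.1068
  C        -0.07573  -0.03786    0.1136    0.1136
  E          0.8444     8.021    0.4562    0.2204
  solve Keq expr → x = 0.03786; check Q = 1.7770e-04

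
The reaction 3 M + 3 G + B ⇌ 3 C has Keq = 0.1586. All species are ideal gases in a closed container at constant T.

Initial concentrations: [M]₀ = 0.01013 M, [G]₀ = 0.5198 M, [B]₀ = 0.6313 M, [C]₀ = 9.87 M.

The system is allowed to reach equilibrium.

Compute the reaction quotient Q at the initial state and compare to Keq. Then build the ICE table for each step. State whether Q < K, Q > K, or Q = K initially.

Q₀ = 1.0432e+10 vs Keq = 0.1586 ⇒ Q>K, reverse
Step 1:
                    M           G           B           C
  Initial     0.01013      0.5198      0.6313        9.87
  Change        3.021       3.021       1.007      -3.021
  Equil         3.031       3.541       1.638       6.849
  solve Keq expr → x = -1.007; check Q = 0.1586

Q₀ = 1.0432e+10; Q > K (proceeds reverse)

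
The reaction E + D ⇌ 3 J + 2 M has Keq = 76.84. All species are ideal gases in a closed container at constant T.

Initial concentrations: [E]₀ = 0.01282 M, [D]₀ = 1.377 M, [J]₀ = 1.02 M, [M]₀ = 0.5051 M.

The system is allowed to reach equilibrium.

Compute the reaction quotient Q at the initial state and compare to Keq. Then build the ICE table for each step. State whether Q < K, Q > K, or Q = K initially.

Q₀ = 15.34 vs Keq = 76.84 ⇒ Q<K, forward
Step 1:
                    E           D           J           M
  I           0.01282       1.377        1.02      0.5051
  C         -0.009792   -0.009792     0.02938     0.01958
  E          0.003028       1.367       1.049      0.5247
  solve Keq expr → x = 0.009792; check Q = 76.84

Q₀ = 15.34; Q < K (proceeds forward)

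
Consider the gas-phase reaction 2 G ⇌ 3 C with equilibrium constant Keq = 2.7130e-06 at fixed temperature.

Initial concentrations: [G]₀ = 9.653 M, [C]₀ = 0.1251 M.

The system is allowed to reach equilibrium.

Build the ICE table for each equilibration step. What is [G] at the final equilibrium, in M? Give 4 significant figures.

Q₀ = 2.1011e-05 vs Keq = 2.7130e-06 ⇒ Q>K, reverse
Step 1:
                   G          C
  init         9.653     0.1251
  Δ          0.04113   -0.06169
  eq           9.694    0.06341
  solve Keq expr → x = -0.02056; check Q = 2.7130e-06

[G]_eq = 9.694 M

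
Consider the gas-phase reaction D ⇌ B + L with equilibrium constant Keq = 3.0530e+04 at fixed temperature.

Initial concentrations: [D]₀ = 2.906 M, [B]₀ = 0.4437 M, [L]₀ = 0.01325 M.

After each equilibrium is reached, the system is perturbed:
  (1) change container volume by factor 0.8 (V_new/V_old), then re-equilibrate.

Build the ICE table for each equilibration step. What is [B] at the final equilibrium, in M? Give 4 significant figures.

Q₀ = 0.002023 vs Keq = 3.0530e+04 ⇒ Q<K, forward
Step 1:
                   D          B          L
  Initial      2.906     0.4437    0.01325
  Change      -2.906      2.906      2.906
  Equil   3.2023e-04      3.349      2.919
  solve Keq expr → x = 2.906; check Q = 3.0530e+04
Then change container volume by factor 0.8 (V_new/V_old).
Step 2:
                   D          B          L
  Initial 4.0029e-04      4.187      3.649
  Change  1.0005e-04 -1.0005e-04 -1.0005e-04
  Equil   5.0033e-04      4.187      3.649
  solve Keq expr → x = -1.0005e-04; check Q = 3.0530e+04

[B]_eq = 4.187 M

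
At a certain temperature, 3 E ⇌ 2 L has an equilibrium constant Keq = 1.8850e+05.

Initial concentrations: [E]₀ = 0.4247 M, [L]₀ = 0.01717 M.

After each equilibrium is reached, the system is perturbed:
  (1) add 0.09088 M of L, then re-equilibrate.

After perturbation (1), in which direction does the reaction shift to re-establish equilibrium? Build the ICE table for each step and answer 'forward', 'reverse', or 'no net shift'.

Direction: reverse

Q₀ = 0.003849 vs Keq = 1.8850e+05 ⇒ Q<K, forward
Step 1:
                    E           L
  init         0.4247     0.01717
  Δ            -0.417       0.278
  eq         0.007731      0.2951
  solve Keq expr → x = 0.139; check Q = 1.8850e+05
Then add 0.09088 M of L.
Step 2:
                    E           L
  init       0.007731       0.386
  Δ          0.001499 -9.9942e-04
  eq         0.009231       0.385
  solve Keq expr → x = -4.9971e-04; check Q = 1.8850e+05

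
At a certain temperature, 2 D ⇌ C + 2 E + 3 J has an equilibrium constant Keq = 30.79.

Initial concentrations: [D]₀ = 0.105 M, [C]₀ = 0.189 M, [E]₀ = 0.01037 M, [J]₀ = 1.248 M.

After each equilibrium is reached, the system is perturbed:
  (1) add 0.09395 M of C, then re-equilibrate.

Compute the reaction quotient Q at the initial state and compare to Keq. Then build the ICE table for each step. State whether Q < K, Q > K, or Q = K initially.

Q₀ = 0.003583 vs Keq = 30.79 ⇒ Q<K, forward
Step 1:
                   D          C          E          J
  init         0.105      0.189    0.01037      1.248
  Δ         -0.09065    0.04533    0.09065      0.136
  eq         0.01435     0.2343      0.101      1.384
  solve Keq expr → x = 0.04533; check Q = 30.79
Then add 0.09395 M of C.
Step 2:
                   D          C          E          J
  init       0.01435     0.3283      0.101      1.384
  Δ         0.002181  -0.001091  -0.002181  -0.003272
  eq         0.01653     0.3272    0.09884      1.381
  solve Keq expr → x = -0.001091; check Q = 30.79

Q₀ = 0.003583; Q < K (proceeds forward)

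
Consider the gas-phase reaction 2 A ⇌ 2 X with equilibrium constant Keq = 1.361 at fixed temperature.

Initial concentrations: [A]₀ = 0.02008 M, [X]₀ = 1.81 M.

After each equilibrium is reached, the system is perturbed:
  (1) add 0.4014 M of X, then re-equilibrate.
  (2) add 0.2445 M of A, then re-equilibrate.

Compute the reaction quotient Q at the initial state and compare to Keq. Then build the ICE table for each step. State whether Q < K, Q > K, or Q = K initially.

Q₀ = 8125 vs Keq = 1.361 ⇒ Q>K, reverse
Step 1:
                  A         X
  I         0.02008      1.81
  C          0.8246   -0.8246
  E          0.8447    0.9854
  solve Keq expr → x = -0.4123; check Q = 1.361
Then add 0.4014 M of X.
Step 2:
                  A         X
  I          0.8447     1.387
  C          0.1853   -0.1853
  E            1.03     1.202
  solve Keq expr → x = -0.09263; check Q = 1.361
Then add 0.2445 M of A.
Step 3:
                  A         X
  I           1.274     1.202
  C         -0.1317    0.1317
  E           1.143     1.333
  solve Keq expr → x = 0.06583; check Q = 1.361

Q₀ = 8125; Q > K (proceeds reverse)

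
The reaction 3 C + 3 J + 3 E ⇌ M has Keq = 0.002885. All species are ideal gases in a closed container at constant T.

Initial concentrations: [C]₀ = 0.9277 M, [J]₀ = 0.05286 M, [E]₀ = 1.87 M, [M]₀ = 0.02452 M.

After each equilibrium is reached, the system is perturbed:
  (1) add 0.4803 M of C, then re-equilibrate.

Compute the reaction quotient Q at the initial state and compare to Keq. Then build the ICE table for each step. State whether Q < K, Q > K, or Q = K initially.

Q₀ = 31.8 vs Keq = 0.002885 ⇒ Q>K, reverse
Step 1:
                   C          J          E          M
  I           0.9277    0.05286       1.87    0.02452
  C          0.07343    0.07343    0.07343   -0.02448
  E            1.001     0.1263      1.943 4.2801e-05
  solve Keq expr → x = -0.02448; check Q = 0.002885
Then add 0.4803 M of C.
Step 2:
                   C          J          E          M
  I            1.481     0.1263      1.943 4.2801e-05
  C       -2.8442e-04 -2.8442e-04 -2.8442e-04 9.4807e-05
  E            1.481      0.126      1.943 1.3761e-04
  solve Keq expr → x = 9.4807e-05; check Q = 0.002885

Q₀ = 31.8; Q > K (proceeds reverse)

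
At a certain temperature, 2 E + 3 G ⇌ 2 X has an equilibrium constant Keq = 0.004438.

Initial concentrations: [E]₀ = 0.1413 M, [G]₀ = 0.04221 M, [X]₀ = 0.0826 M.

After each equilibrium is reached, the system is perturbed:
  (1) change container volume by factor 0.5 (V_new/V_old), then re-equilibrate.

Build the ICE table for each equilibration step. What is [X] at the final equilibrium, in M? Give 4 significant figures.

Q₀ = 4544 vs Keq = 0.004438 ⇒ Q>K, reverse
Step 1:
                  E         G         X
  init       0.1413   0.04221    0.0826
  Δ         0.08161    0.1224  -0.08161
  eq         0.2229    0.1646 9.9186e-04
  solve Keq expr → x = -0.0408; check Q = 0.004438
Then change container volume by factor 0.5 (V_new/V_old).
Step 2:
                  E         G         X
  init       0.4458    0.3292  0.001984
  Δ       -0.003453 -0.005179  0.003453
  eq         0.4424    0.3241  0.005437
  solve Keq expr → x = 0.001726; check Q = 0.004438

[X]_eq = 0.005437 M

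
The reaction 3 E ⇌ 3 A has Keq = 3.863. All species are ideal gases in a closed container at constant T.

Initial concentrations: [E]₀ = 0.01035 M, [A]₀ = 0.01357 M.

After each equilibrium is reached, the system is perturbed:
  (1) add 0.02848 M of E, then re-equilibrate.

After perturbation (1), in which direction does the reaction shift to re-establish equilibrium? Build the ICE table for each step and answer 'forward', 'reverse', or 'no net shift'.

Q₀ = 2.254 vs Keq = 3.863 ⇒ Q<K, forward
Step 1:
                    E           A
  Initial     0.01035     0.01357
  Change    -0.001039    0.001039
  Equil      0.009311     0.01461
  solve Keq expr → x = 3.4641e-04; check Q = 3.863
Then add 0.02848 M of E.
Step 2:
                    E           A
  Initial     0.03779     0.01461
  Change     -0.01739     0.01739
  Equil        0.0204       0.032
  solve Keq expr → x = 0.005798; check Q = 3.863

Direction: forward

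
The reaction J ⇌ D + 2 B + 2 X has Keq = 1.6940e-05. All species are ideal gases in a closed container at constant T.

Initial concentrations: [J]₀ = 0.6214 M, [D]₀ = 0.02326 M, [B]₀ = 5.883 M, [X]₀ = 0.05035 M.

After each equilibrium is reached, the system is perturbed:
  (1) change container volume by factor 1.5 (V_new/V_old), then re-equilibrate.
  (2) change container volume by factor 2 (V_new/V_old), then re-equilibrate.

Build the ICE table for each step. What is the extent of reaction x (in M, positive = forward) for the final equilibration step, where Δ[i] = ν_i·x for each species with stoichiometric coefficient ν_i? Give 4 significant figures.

x = 0.00367 M

Q₀ = 0.003284 vs Keq = 1.6940e-05 ⇒ Q>K, reverse
Step 1:
                    J           D           B           X
  init         0.6214     0.02326       5.883     0.05035
  Δ           0.02013    -0.02013    -0.04026    -0.04026
  eq           0.6415    0.003129       5.843     0.01009
  solve Keq expr → x = -0.02013; check Q = 1.6940e-05
Then change container volume by factor 1.5 (V_new/V_old).
Step 2:
                    J           D           B           X
  init         0.4277    0.002086       3.895    0.006725
  Δ         -0.002015    0.002015     0.00403     0.00403
  eq           0.4257    0.004101       3.899     0.01075
  solve Keq expr → x = 0.002015; check Q = 1.6940e-05
Then change container volume by factor 2 (V_new/V_old).
Step 3:
                    J           D           B           X
  init         0.2128     0.00205        1.95    0.005377
  Δ          -0.00367     0.00367     0.00734     0.00734
  eq           0.2092    0.005721       1.957     0.01272
  solve Keq expr → x = 0.00367; check Q = 1.6940e-05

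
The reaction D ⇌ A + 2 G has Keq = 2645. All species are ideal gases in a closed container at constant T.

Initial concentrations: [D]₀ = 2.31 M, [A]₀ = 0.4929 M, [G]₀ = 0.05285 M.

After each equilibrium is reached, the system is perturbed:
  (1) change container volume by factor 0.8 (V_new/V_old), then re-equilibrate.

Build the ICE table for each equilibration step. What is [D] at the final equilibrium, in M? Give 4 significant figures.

Q₀ = 5.9599e-04 vs Keq = 2645 ⇒ Q<K, forward
Step 1:
                  D         A         G
  init         2.31    0.4929   0.05285
  Δ          -2.287     2.287     4.575
  eq        0.02251      2.78     4.628
  solve Keq expr → x = 2.287; check Q = 2645
Then change container volume by factor 0.8 (V_new/V_old).
Step 2:
                  D         A         G
  init      0.02814     3.475     5.785
  Δ         0.01518  -0.01518  -0.03036
  eq        0.04332      3.46     5.754
  solve Keq expr → x = -0.01518; check Q = 2645

[D]_eq = 0.04332 M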